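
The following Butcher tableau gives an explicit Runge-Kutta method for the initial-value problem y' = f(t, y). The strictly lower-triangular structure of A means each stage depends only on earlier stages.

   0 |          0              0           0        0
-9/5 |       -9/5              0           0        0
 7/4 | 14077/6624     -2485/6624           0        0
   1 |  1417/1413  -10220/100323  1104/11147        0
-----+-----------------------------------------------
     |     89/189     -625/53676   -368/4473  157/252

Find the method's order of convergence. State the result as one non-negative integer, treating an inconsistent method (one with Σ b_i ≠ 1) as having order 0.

4

b = (89/189, -625/53676, -368/4473, 157/252)
c = (0, -9/5, 7/4, 1)
Ac = (0, 0, 497/736, 56/157)
Σ b_i: 89/189·1 + (-625/53676)·1 + (-368/4473)·1 + 157/252·1 = 1 ✓
b·c: (-625/53676)·(-9/5) + (-368/4473)·7/4 + 157/252·1 = 1/2 ✓
b·c²: (-625/53676)·81/25 + (-368/4473)·49/16 + 157/252·1 = 1/3 ✓
b·Ac: (-368/4473)·497/736 + 157/252·56/157 = 1/6 ✓
b·c³: (-625/53676)·(-729/125) + (-368/4473)·343/64 + 157/252·1 = 1/4 ✓
b·(c∘Ac): (-368/4473)·3479/2944 + 157/252·56/157 = 1/8 ✓
b·Ac²: (-368/4473)·(-4473/3680) + 157/252·(-21/785) = 1/12 ✓
b·A²c: 157/252·21/314 = 1/24 ✓; 4 stages ⇒ order 4.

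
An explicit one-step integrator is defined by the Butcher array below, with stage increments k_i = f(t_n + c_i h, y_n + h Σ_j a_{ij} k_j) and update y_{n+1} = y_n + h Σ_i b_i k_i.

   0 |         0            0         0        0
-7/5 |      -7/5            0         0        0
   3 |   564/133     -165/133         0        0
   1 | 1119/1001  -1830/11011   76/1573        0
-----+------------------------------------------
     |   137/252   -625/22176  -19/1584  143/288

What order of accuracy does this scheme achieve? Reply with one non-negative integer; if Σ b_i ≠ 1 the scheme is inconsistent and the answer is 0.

4

b = (137/252, -625/22176, -19/1584, 143/288)
c = (0, -7/5, 3, 1)
Ac = (0, 0, 33/19, 54/143)
Σ b_i: 137/252·1 + (-625/22176)·1 + (-19/1584)·1 + 143/288·1 = 1 ✓
b·c: (-625/22176)·(-7/5) + (-19/1584)·3 + 143/288·1 = 1/2 ✓
b·c²: (-625/22176)·49/25 + (-19/1584)·9 + 143/288·1 = 1/3 ✓
b·Ac: (-19/1584)·33/19 + 143/288·54/143 = 1/6 ✓
b·c³: (-625/22176)·(-343/125) + (-19/1584)·27 + 143/288·1 = 1/4 ✓
b·(c∘Ac): (-19/1584)·99/19 + 143/288·54/143 = 1/8 ✓
b·Ac²: (-19/1584)·(-231/95) + 143/288·6/55 = 1/12 ✓
b·A²c: 143/288·12/143 = 1/24 ✓; 4 stages ⇒ order 4.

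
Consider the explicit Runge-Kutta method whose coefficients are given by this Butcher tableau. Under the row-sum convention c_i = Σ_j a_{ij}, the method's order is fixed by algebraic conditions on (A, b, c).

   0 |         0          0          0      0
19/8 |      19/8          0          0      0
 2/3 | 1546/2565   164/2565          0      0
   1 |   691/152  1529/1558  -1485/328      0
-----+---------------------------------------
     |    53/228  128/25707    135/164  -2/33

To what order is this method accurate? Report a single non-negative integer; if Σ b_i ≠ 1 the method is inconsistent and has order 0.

4

b = (53/228, 128/25707, 135/164, -2/33)
c = (0, 19/8, 2/3, 1)
Ac = (0, 0, 41/270, -11/16)
Σ b_i: 53/228·1 + 128/25707·1 + 135/164·1 + (-2/33)·1 = 1 ✓
b·c: 128/25707·19/8 + 135/164·2/3 + (-2/33)·1 = 1/2 ✓
b·c²: 128/25707·361/64 + 135/164·4/9 + (-2/33)·1 = 1/3 ✓
b·Ac: 135/164·41/270 + (-2/33)·(-11/16) = 1/6 ✓
b·c³: 128/25707·6859/512 + 135/164·8/27 + (-2/33)·1 = 1/4 ✓
b·(c∘Ac): 135/164·41/405 + (-2/33)·(-11/16) = 1/8 ✓
b·Ac²: 135/164·779/2160 + (-2/33)·451/128 = 1/12 ✓
b·A²c: (-2/33)·(-11/16) = 1/24 ✓; 4 stages ⇒ order 4.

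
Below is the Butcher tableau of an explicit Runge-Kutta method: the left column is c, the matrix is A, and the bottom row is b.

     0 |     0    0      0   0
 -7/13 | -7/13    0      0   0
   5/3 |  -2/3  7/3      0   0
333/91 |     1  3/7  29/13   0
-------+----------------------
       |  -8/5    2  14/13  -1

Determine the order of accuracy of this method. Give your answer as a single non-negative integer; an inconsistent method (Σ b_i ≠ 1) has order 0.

0

b = (-8/5, 2, 14/13, -1)
c = (0, -7/13, 5/3, 333/91)
Ac = (0, 0, -49/39, 136/39)
Σ b_i: (-8/5)·1 + 2·1 + 14/13·1 + (-1)·1 = 31/65 ≠ 1 ⇒ order 0.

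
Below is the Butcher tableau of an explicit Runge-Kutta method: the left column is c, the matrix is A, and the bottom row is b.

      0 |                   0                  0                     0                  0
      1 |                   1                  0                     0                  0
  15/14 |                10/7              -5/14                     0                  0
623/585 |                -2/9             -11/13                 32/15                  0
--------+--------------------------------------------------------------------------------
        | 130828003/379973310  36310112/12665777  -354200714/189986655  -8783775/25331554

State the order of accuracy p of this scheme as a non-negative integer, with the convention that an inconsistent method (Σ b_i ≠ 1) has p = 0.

3

b = (130828003/379973310, 36310112/12665777, -354200714/189986655, -8783775/25331554)
c = (0, 1, 15/14, 623/585)
Ac = (0, 0, -5/14, 131/91)
Σ b_i: 130828003/379973310·1 + 36310112/12665777·1 + (-354200714/189986655)·1 + (-8783775/25331554)·1 = 1 ✓
b·c: 36310112/12665777·1 + (-354200714/189986655)·15/14 + (-8783775/25331554)·623/585 = 1/2 ✓
b·c²: 36310112/12665777·1 + (-354200714/189986655)·225/196 + (-8783775/25331554)·388129/342225 = 1/3 ✓
b·Ac: (-354200714/189986655)·(-5/14) + (-8783775/25331554)·131/91 = 1/6 ✓
b·c³: 36310112/12665777·1 + (-354200714/189986655)·3375/2744 + (-8783775/25331554)·241804367/200201625 = 96419847679/622396281780 ≠ 1/4 ⇒ order 3.
b·(c∘Ac): (-354200714/189986655)·(-75/196) + (-8783775/25331554)·11659/7605 = 2302660/12665777 ≠ 1/8
b·Ac²: (-354200714/189986655)·(-5/14) + (-8783775/25331554)·1021/637 = 58544639/531962634 ≠ 1/12
b·A²c: (-8783775/25331554)·(-16/21) = 3346200/12665777 ≠ 1/24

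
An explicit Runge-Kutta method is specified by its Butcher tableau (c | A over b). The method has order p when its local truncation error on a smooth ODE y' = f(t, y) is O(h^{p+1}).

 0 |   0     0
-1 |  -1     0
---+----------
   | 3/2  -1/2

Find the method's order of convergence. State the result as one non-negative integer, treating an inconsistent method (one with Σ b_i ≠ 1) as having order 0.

b = (3/2, -1/2)
c = (0, -1)
Σ b_i: 3/2·1 + (-1/2)·1 = 1 ✓
b·c: (-1/2)·(-1) = 1/2 ✓; 2 stages ⇒ order 2.

2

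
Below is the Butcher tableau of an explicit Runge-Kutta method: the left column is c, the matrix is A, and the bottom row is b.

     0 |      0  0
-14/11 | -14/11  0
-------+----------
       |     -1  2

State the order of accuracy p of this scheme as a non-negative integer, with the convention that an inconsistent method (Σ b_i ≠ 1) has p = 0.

1

b = (-1, 2)
c = (0, -14/11)
Σ b_i: (-1)·1 + 2·1 = 1 ✓
b·c: 2·(-14/11) = -28/11 ≠ 1/2 ⇒ order 1.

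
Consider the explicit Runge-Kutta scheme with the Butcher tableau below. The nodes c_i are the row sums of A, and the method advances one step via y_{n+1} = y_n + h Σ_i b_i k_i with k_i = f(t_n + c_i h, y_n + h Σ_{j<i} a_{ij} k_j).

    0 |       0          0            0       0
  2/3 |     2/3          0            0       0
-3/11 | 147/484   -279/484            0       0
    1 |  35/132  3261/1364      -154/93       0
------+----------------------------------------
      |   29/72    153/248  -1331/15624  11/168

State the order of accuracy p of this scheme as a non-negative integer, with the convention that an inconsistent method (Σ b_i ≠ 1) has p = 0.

b = (29/72, 153/248, -1331/15624, 11/168)
c = (0, 2/3, -3/11, 1)
Ac = (0, 0, -93/242, 45/22)
Σ b_i: 29/72·1 + 153/248·1 + (-1331/15624)·1 + 11/168·1 = 1 ✓
b·c: 153/248·2/3 + (-1331/15624)·(-3/11) + 11/168·1 = 1/2 ✓
b·c²: 153/248·4/9 + (-1331/15624)·9/121 + 11/168·1 = 1/3 ✓
b·Ac: (-1331/15624)·(-93/242) + 11/168·45/22 = 1/6 ✓
b·c³: 153/248·8/27 + (-1331/15624)·(-27/1331) + 11/168·1 = 1/4 ✓
b·(c∘Ac): (-1331/15624)·279/2662 + 11/168·45/22 = 1/8 ✓
b·Ac²: (-1331/15624)·(-31/121) + 11/168·31/33 = 1/12 ✓
b·A²c: 11/168·7/11 = 1/24 ✓; 4 stages ⇒ order 4.

4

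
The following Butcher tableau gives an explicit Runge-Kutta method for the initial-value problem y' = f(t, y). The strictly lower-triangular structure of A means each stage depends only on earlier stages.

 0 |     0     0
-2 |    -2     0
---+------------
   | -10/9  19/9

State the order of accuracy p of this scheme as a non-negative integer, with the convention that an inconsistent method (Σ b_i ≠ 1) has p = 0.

b = (-10/9, 19/9)
c = (0, -2)
Σ b_i: (-10/9)·1 + 19/9·1 = 1 ✓
b·c: 19/9·(-2) = -38/9 ≠ 1/2 ⇒ order 1.

1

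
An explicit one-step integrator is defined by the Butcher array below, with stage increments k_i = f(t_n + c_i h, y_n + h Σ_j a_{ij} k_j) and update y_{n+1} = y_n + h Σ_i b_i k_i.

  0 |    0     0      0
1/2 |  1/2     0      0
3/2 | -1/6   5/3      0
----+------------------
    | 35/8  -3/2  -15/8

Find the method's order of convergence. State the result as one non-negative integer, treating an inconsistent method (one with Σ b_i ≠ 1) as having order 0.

1

b = (35/8, -3/2, -15/8)
c = (0, 1/2, 3/2)
Ac = (0, 0, 5/6)
Σ b_i: 35/8·1 + (-3/2)·1 + (-15/8)·1 = 1 ✓
b·c: (-3/2)·1/2 + (-15/8)·3/2 = -57/16 ≠ 1/2 ⇒ order 1.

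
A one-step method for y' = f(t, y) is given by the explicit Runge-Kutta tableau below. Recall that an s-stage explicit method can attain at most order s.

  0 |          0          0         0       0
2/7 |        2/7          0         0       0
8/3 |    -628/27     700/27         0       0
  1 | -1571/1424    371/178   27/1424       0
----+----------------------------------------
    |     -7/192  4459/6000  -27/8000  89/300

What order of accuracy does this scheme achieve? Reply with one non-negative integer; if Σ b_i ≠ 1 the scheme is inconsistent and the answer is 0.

b = (-7/192, 4459/6000, -27/8000, 89/300)
c = (0, 2/7, 8/3, 1)
Ac = (0, 0, 200/27, 115/178)
Σ b_i: (-7/192)·1 + 4459/6000·1 + (-27/8000)·1 + 89/300·1 = 1 ✓
b·c: 4459/6000·2/7 + (-27/8000)·8/3 + 89/300·1 = 1/2 ✓
b·c²: 4459/6000·4/49 + (-27/8000)·64/9 + 89/300·1 = 1/3 ✓
b·Ac: (-27/8000)·200/27 + 89/300·115/178 = 1/6 ✓
b·c³: 4459/6000·8/343 + (-27/8000)·512/27 + 89/300·1 = 1/4 ✓
b·(c∘Ac): (-27/8000)·1600/81 + 89/300·115/178 = 1/8 ✓
b·Ac²: (-27/8000)·400/189 + 89/300·190/623 = 1/12 ✓
b·A²c: 89/300·25/178 = 1/24 ✓; 4 stages ⇒ order 4.

4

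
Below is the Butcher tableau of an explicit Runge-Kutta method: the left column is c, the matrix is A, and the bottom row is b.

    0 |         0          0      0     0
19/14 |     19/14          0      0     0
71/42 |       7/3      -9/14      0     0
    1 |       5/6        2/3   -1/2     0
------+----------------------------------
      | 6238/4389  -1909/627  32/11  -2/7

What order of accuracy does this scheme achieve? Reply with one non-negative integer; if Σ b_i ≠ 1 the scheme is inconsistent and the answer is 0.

b = (6238/4389, -1909/627, 32/11, -2/7)
c = (0, 19/14, 71/42, 1)
Ac = (0, 0, -171/196, 5/84)
Σ b_i: 6238/4389·1 + (-1909/627)·1 + 32/11·1 + (-2/7)·1 = 1 ✓
b·c: (-1909/627)·19/14 + 32/11·71/42 + (-2/7)·1 = 1/2 ✓
b·c²: (-1909/627)·361/196 + 32/11·5041/1764 + (-2/7)·1 = 46955/19404 ≠ 1/3 ⇒ order 2.
b·Ac: 32/11·(-171/196) + (-2/7)·5/84 = -8263/3234 ≠ 1/6

2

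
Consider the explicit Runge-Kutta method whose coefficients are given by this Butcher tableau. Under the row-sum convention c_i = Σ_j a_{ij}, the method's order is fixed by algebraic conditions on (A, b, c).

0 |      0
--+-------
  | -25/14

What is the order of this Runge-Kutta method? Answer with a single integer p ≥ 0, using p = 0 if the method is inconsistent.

b = (-25/14)
c = (0)
Σ b_i: (-25/14)·1 = -25/14 ≠ 1 ⇒ order 0.

0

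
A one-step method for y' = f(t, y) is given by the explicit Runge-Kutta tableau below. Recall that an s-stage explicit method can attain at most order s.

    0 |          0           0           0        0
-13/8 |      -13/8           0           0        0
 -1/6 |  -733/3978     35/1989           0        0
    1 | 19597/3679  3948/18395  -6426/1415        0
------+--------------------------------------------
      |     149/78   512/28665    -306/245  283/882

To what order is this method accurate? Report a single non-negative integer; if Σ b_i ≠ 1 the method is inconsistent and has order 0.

4

b = (149/78, 512/28665, -306/245, 283/882)
c = (0, -13/8, -1/6, 1)
Ac = (0, 0, -35/1224, 231/566)
Σ b_i: 149/78·1 + 512/28665·1 + (-306/245)·1 + 283/882·1 = 1 ✓
b·c: 512/28665·(-13/8) + (-306/245)·(-1/6) + 283/882·1 = 1/2 ✓
b·c²: 512/28665·169/64 + (-306/245)·1/36 + 283/882·1 = 1/3 ✓
b·Ac: (-306/245)·(-35/1224) + 283/882·231/566 = 1/6 ✓
b·c³: 512/28665·(-2197/512) + (-306/245)·(-1/216) + 283/882·1 = 1/4 ✓
b·(c∘Ac): (-306/245)·35/7344 + 283/882·231/566 = 1/8 ✓
b·Ac²: (-306/245)·455/9792 + 283/882·1995/4528 = 1/12 ✓
b·A²c: 283/882·147/1132 = 1/24 ✓; 4 stages ⇒ order 4.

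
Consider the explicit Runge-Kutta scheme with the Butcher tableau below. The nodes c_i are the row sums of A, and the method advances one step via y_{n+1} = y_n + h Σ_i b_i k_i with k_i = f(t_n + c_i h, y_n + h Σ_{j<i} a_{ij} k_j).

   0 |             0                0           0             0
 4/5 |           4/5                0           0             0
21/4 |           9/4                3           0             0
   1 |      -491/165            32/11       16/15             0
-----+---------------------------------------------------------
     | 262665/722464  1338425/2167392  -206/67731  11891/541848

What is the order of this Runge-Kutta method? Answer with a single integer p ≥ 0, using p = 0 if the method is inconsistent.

b = (262665/722464, 1338425/2167392, -206/67731, 11891/541848)
c = (0, 4/5, 21/4, 1)
Ac = (0, 0, 12/5, 436/55)
Σ b_i: 262665/722464·1 + 1338425/2167392·1 + (-206/67731)·1 + 11891/541848·1 = 1 ✓
b·c: 1338425/2167392·4/5 + (-206/67731)·21/4 + 11891/541848·1 = 1/2 ✓
b·c²: 1338425/2167392·16/25 + (-206/67731)·441/16 + 11891/541848·1 = 1/3 ✓
b·Ac: (-206/67731)·12/5 + 11891/541848·436/55 = 1/6 ✓
b·c³: 1338425/2167392·64/125 + (-206/67731)·9261/64 + 11891/541848·1 = -368409/3612320 ≠ 1/4 ⇒ order 3.
b·(c∘Ac): (-206/67731)·63/5 + 11891/541848·436/55 = 91873/677310 ≠ 1/8
b·Ac²: (-206/67731)·48/25 + 11891/541848·8597/275 = 9214253/13546200 ≠ 1/12
b·A²c: 11891/541848·64/25 = 95128/1693275 ≠ 1/24

3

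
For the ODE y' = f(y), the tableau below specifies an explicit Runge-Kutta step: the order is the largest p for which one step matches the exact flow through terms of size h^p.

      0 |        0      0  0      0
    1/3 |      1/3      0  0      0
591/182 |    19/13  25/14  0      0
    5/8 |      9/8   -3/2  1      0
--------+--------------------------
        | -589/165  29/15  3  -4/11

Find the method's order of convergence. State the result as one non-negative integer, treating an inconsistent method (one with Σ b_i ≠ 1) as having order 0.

b = (-589/165, 29/15, 3, -4/11)
c = (0, 1/3, 591/182, 5/8)
Ac = (0, 0, 25/42, 250/91)
Σ b_i: (-589/165)·1 + 29/15·1 + 3·1 + (-4/11)·1 = 1 ✓
b·c: 29/15·1/3 + 3·591/182 + (-4/11)·5/8 = 457609/45045 ≠ 1/2 ⇒ order 1.

1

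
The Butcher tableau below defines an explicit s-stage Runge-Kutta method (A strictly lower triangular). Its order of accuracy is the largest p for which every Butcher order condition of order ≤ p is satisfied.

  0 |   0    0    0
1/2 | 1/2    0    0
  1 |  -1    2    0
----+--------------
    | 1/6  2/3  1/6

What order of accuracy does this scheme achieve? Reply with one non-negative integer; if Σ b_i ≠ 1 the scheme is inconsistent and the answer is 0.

b = (1/6, 2/3, 1/6)
c = (0, 1/2, 1)
Ac = (0, 0, 1)
Σ b_i: 1/6·1 + 2/3·1 + 1/6·1 = 1 ✓
b·c: 2/3·1/2 + 1/6·1 = 1/2 ✓
b·c²: 2/3·1/4 + 1/6·1 = 1/3 ✓
b·Ac: 1/6·1 = 1/6 ✓; 3 stages ⇒ order 3.

3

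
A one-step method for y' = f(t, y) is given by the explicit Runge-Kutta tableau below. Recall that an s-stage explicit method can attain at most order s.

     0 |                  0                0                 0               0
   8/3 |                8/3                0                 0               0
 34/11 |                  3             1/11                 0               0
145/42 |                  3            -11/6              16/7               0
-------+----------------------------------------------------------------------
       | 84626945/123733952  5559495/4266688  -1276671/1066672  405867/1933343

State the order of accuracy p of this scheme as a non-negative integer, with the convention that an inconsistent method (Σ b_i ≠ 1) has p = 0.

3

b = (84626945/123733952, 5559495/4266688, -1276671/1066672, 405867/1933343)
c = (0, 8/3, 34/11, 145/42)
Ac = (0, 0, 8/33, 1508/693)
Σ b_i: 84626945/123733952·1 + 5559495/4266688·1 + (-1276671/1066672)·1 + 405867/1933343·1 = 1 ✓
b·c: 5559495/4266688·8/3 + (-1276671/1066672)·34/11 + 405867/1933343·145/42 = 1/2 ✓
b·c²: 5559495/4266688·64/9 + (-1276671/1066672)·1156/121 + 405867/1933343·21025/1764 = 1/3 ✓
b·Ac: (-1276671/1066672)·8/33 + 405867/1933343·1508/693 = 1/6 ✓
b·c³: 5559495/4266688·512/27 + (-1276671/1066672)·39304/1331 + 405867/1933343·3048625/74088 = -737791381/369601848 ≠ 1/4 ⇒ order 3.
b·(c∘Ac): (-1276671/1066672)·272/363 + 405867/1933343·109330/14553 = 408169/600003 ≠ 1/8
b·Ac²: (-1276671/1066672)·64/99 + 405867/1933343·201248/22869 = 205498900/191400957 ≠ 1/12
b·A²c: 405867/1933343·128/231 = 224896/1933343 ≠ 1/24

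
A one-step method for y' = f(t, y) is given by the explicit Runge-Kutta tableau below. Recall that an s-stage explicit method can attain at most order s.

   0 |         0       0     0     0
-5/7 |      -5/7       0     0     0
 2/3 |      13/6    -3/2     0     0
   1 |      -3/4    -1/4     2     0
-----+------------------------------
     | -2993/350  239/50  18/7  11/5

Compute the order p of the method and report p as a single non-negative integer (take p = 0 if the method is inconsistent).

2

b = (-2993/350, 239/50, 18/7, 11/5)
c = (0, -5/7, 2/3, 1)
Ac = (0, 0, 15/14, 127/84)
Σ b_i: (-2993/350)·1 + 239/50·1 + 18/7·1 + 11/5·1 = 1 ✓
b·c: 239/50·(-5/7) + 18/7·2/3 + 11/5·1 = 1/2 ✓
b·c²: 239/50·25/49 + 18/7·4/9 + 11/5·1 = 2833/490 ≠ 1/3 ⇒ order 2.
b·Ac: 18/7·15/14 + 11/5·127/84 = 17879/2940 ≠ 1/6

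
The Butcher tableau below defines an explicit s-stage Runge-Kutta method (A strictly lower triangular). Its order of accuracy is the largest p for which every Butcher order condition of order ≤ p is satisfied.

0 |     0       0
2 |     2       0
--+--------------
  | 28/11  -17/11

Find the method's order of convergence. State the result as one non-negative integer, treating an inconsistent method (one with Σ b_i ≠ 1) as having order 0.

1

b = (28/11, -17/11)
c = (0, 2)
Σ b_i: 28/11·1 + (-17/11)·1 = 1 ✓
b·c: (-17/11)·2 = -34/11 ≠ 1/2 ⇒ order 1.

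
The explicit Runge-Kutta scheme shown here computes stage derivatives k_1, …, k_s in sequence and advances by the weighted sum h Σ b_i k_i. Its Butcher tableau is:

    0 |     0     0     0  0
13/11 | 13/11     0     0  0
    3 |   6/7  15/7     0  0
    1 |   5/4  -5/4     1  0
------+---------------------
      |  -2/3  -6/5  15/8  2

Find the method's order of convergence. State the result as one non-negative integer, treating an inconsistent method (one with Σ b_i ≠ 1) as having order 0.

b = (-2/3, -6/5, 15/8, 2)
c = (0, 13/11, 3, 1)
Ac = (0, 0, 195/77, 67/44)
Σ b_i: (-2/3)·1 + (-6/5)·1 + 15/8·1 + 2·1 = 241/120 ≠ 1 ⇒ order 0.

0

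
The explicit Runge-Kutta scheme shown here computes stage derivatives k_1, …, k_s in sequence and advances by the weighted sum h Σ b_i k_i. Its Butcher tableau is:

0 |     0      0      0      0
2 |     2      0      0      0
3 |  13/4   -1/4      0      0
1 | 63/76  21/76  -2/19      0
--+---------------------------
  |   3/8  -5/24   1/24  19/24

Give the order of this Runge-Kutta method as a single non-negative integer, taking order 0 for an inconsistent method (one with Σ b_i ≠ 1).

b = (3/8, -5/24, 1/24, 19/24)
c = (0, 2, 3, 1)
Ac = (0, 0, -1/2, 9/38)
Σ b_i: 3/8·1 + (-5/24)·1 + 1/24·1 + 19/24·1 = 1 ✓
b·c: (-5/24)·2 + 1/24·3 + 19/24·1 = 1/2 ✓
b·c²: (-5/24)·4 + 1/24·9 + 19/24·1 = 1/3 ✓
b·Ac: 1/24·(-1/2) + 19/24·9/38 = 1/6 ✓
b·c³: (-5/24)·8 + 1/24·27 + 19/24·1 = 1/4 ✓
b·(c∘Ac): 1/24·(-3/2) + 19/24·9/38 = 1/8 ✓
b·Ac²: 1/24·(-1) + 19/24·3/19 = 1/12 ✓
b·A²c: 19/24·1/19 = 1/24 ✓; 4 stages ⇒ order 4.

4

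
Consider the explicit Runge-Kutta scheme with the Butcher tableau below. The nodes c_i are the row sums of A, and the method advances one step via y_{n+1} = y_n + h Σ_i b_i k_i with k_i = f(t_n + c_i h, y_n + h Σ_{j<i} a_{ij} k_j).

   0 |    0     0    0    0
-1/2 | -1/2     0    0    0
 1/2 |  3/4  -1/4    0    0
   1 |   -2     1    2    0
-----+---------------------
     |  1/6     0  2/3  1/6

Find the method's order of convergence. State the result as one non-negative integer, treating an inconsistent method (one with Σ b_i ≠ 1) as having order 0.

b = (1/6, 0, 2/3, 1/6)
c = (0, -1/2, 1/2, 1)
Ac = (0, 0, 1/8, 1/2)
Σ b_i: 1/6·1 + 2/3·1 + 1/6·1 = 1 ✓
b·c: 2/3·1/2 + 1/6·1 = 1/2 ✓
b·c²: 2/3·1/4 + 1/6·1 = 1/3 ✓
b·Ac: 2/3·1/8 + 1/6·1/2 = 1/6 ✓
b·c³: 2/3·1/8 + 1/6·1 = 1/4 ✓
b·(c∘Ac): 2/3·1/16 + 1/6·1/2 = 1/8 ✓
b·Ac²: 2/3·(-1/16) + 1/6·3/4 = 1/12 ✓
b·A²c: 1/6·1/4 = 1/24 ✓; 4 stages ⇒ order 4.

4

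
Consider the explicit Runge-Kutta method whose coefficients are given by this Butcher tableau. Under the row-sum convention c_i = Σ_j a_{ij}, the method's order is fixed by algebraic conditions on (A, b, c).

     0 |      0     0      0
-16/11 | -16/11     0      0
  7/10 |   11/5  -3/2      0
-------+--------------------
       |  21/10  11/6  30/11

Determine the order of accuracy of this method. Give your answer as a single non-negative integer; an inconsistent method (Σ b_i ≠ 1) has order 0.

0

b = (21/10, 11/6, 30/11)
c = (0, -16/11, 7/10)
Ac = (0, 0, 24/11)
Σ b_i: 21/10·1 + 11/6·1 + 30/11·1 = 1099/165 ≠ 1 ⇒ order 0.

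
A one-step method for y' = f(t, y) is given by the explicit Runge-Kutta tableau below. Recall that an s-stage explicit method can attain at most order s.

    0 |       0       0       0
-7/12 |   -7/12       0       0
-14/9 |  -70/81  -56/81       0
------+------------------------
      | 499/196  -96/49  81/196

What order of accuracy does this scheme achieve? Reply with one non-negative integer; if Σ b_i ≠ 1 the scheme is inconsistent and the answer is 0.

3

b = (499/196, -96/49, 81/196)
c = (0, -7/12, -14/9)
Ac = (0, 0, 98/243)
Σ b_i: 499/196·1 + (-96/49)·1 + 81/196·1 = 1 ✓
b·c: (-96/49)·(-7/12) + 81/196·(-14/9) = 1/2 ✓
b·c²: (-96/49)·49/144 + 81/196·196/81 = 1/3 ✓
b·Ac: 81/196·98/243 = 1/6 ✓; 3 stages ⇒ order 3.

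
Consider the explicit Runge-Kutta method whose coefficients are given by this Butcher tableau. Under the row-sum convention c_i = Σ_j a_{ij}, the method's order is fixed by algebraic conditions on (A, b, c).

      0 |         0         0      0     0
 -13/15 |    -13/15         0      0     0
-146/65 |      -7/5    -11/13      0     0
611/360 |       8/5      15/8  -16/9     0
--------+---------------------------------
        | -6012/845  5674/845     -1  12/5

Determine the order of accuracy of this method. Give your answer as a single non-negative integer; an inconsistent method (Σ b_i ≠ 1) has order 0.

2

b = (-6012/845, 5674/845, -1, 12/5)
c = (0, -13/15, -146/65, 611/360)
Ac = (0, 0, 11/15, 11083/4680)
Σ b_i: (-6012/845)·1 + 5674/845·1 + (-1)·1 + 12/5·1 = 1 ✓
b·c: 5674/845·(-13/15) + (-1)·(-146/65) + 12/5·611/360 = 1/2 ✓
b·c²: 5674/845·169/225 + (-1)·21316/4225 + 12/5·373321/129600 = 63076177/9126000 ≠ 1/3 ⇒ order 2.
b·Ac: (-1)·11/15 + 12/5·11083/4680 = 9653/1950 ≠ 1/6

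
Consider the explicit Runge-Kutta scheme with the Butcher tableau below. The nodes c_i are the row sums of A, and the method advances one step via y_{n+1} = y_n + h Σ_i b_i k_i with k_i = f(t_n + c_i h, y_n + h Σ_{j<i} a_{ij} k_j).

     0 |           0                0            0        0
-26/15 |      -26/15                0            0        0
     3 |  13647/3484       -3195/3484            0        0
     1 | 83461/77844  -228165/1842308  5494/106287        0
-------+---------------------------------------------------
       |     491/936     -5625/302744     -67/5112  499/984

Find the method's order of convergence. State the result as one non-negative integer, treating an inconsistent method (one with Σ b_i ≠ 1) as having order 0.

b = (491/936, -5625/302744, -67/5112, 499/984)
c = (0, -26/15, 3, 1)
Ac = (0, 0, 213/134, 369/998)
Σ b_i: 491/936·1 + (-5625/302744)·1 + (-67/5112)·1 + 499/984·1 = 1 ✓
b·c: (-5625/302744)·(-26/15) + (-67/5112)·3 + 499/984·1 = 1/2 ✓
b·c²: (-5625/302744)·676/225 + (-67/5112)·9 + 499/984·1 = 1/3 ✓
b·Ac: (-67/5112)·213/134 + 499/984·369/998 = 1/6 ✓
b·c³: (-5625/302744)·(-17576/3375) + (-67/5112)·27 + 499/984·1 = 1/4 ✓
b·(c∘Ac): (-67/5112)·639/134 + 499/984·369/998 = 1/8 ✓
b·Ac²: (-67/5112)·(-923/335) + 499/984·697/7485 = 1/12 ✓
b·A²c: 499/984·41/499 = 1/24 ✓; 4 stages ⇒ order 4.

4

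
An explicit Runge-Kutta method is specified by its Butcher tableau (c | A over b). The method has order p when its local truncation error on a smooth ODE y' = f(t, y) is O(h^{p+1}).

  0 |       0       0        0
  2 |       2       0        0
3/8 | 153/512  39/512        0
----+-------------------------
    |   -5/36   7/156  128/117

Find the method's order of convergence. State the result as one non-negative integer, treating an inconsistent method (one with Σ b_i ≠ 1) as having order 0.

b = (-5/36, 7/156, 128/117)
c = (0, 2, 3/8)
Ac = (0, 0, 39/256)
Σ b_i: (-5/36)·1 + 7/156·1 + 128/117·1 = 1 ✓
b·c: 7/156·2 + 128/117·3/8 = 1/2 ✓
b·c²: 7/156·4 + 128/117·9/64 = 1/3 ✓
b·Ac: 128/117·39/256 = 1/6 ✓; 3 stages ⇒ order 3.

3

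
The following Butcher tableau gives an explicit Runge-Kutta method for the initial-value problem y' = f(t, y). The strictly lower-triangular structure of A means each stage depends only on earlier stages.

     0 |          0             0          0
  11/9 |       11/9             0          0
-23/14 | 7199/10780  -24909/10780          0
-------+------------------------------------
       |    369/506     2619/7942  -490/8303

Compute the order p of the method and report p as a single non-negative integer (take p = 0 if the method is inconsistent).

b = (369/506, 2619/7942, -490/8303)
c = (0, 11/9, -23/14)
Ac = (0, 0, -8303/2940)
Σ b_i: 369/506·1 + 2619/7942·1 + (-490/8303)·1 = 1 ✓
b·c: 2619/7942·11/9 + (-490/8303)·(-23/14) = 1/2 ✓
b·c²: 2619/7942·121/81 + (-490/8303)·529/196 = 1/3 ✓
b·Ac: (-490/8303)·(-8303/2940) = 1/6 ✓; 3 stages ⇒ order 3.

3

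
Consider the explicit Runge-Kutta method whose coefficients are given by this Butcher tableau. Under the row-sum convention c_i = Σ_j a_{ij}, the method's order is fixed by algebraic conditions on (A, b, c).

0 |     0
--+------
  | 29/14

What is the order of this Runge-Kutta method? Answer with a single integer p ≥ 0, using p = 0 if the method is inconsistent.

b = (29/14)
c = (0)
Σ b_i: 29/14·1 = 29/14 ≠ 1 ⇒ order 0.

0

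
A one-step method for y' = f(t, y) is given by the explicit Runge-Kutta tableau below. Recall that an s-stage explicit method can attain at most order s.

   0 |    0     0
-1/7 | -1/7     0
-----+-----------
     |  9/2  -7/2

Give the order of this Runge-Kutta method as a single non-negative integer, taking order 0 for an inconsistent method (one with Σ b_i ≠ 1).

2

b = (9/2, -7/2)
c = (0, -1/7)
Σ b_i: 9/2·1 + (-7/2)·1 = 1 ✓
b·c: (-7/2)·(-1/7) = 1/2 ✓; 2 stages ⇒ order 2.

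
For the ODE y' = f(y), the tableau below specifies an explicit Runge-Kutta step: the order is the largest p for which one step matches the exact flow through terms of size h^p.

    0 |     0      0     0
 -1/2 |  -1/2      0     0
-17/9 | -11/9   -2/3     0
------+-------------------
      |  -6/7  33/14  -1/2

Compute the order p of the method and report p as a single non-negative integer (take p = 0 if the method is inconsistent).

1

b = (-6/7, 33/14, -1/2)
c = (0, -1/2, -17/9)
Ac = (0, 0, 1/3)
Σ b_i: (-6/7)·1 + 33/14·1 + (-1/2)·1 = 1 ✓
b·c: 33/14·(-1/2) + (-1/2)·(-17/9) = -59/252 ≠ 1/2 ⇒ order 1.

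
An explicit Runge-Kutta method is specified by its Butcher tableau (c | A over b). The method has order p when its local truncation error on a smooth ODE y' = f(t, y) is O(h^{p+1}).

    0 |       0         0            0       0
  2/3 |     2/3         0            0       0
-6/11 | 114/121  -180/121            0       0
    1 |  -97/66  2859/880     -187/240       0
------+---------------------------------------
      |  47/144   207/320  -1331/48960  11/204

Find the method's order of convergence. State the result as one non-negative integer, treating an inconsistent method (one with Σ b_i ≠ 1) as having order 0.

4

b = (47/144, 207/320, -1331/48960, 11/204)
c = (0, 2/3, -6/11, 1)
Ac = (0, 0, -120/121, 57/22)
Σ b_i: 47/144·1 + 207/320·1 + (-1331/48960)·1 + 11/204·1 = 1 ✓
b·c: 207/320·2/3 + (-1331/48960)·(-6/11) + 11/204·1 = 1/2 ✓
b·c²: 207/320·4/9 + (-1331/48960)·36/121 + 11/204·1 = 1/3 ✓
b·Ac: (-1331/48960)·(-120/121) + 11/204·57/22 = 1/6 ✓
b·c³: 207/320·8/27 + (-1331/48960)·(-216/1331) + 11/204·1 = 1/4 ✓
b·(c∘Ac): (-1331/48960)·720/1331 + 11/204·57/22 = 1/8 ✓
b·Ac²: (-1331/48960)·(-80/121) + 11/204·40/33 = 1/12 ✓
b·A²c: 11/204·17/22 = 1/24 ✓; 4 stages ⇒ order 4.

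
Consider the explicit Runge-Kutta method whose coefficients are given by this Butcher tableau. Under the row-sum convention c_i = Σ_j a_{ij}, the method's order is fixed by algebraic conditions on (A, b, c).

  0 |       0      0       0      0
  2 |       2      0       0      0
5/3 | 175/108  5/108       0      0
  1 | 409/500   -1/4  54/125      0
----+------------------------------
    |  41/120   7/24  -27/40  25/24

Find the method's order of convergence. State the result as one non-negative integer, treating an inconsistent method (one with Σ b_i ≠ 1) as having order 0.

b = (41/120, 7/24, -27/40, 25/24)
c = (0, 2, 5/3, 1)
Ac = (0, 0, 5/54, 11/50)
Σ b_i: 41/120·1 + 7/24·1 + (-27/40)·1 + 25/24·1 = 1 ✓
b·c: 7/24·2 + (-27/40)·5/3 + 25/24·1 = 1/2 ✓
b·c²: 7/24·4 + (-27/40)·25/9 + 25/24·1 = 1/3 ✓
b·Ac: (-27/40)·5/54 + 25/24·11/50 = 1/6 ✓
b·c³: 7/24·8 + (-27/40)·125/27 + 25/24·1 = 1/4 ✓
b·(c∘Ac): (-27/40)·25/162 + 25/24·11/50 = 1/8 ✓
b·Ac²: (-27/40)·5/27 + 25/24·1/5 = 1/12 ✓
b·A²c: 25/24·1/25 = 1/24 ✓; 4 stages ⇒ order 4.

4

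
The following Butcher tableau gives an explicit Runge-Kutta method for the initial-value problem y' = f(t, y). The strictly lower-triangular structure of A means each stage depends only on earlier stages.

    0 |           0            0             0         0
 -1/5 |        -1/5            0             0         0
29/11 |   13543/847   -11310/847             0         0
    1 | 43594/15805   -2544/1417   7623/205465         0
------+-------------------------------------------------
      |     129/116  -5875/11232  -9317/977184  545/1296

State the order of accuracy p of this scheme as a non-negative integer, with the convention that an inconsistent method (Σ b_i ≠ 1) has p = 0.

b = (129/116, -5875/11232, -9317/977184, 545/1296)
c = (0, -1/5, 29/11, 1)
Ac = (0, 0, 2262/847, 249/545)
Σ b_i: 129/116·1 + (-5875/11232)·1 + (-9317/977184)·1 + 545/1296·1 = 1 ✓
b·c: (-5875/11232)·(-1/5) + (-9317/977184)·29/11 + 545/1296·1 = 1/2 ✓
b·c²: (-5875/11232)·1/25 + (-9317/977184)·841/121 + 545/1296·1 = 1/3 ✓
b·Ac: (-9317/977184)·2262/847 + 545/1296·249/545 = 1/6 ✓
b·c³: (-5875/11232)·(-1/125) + (-9317/977184)·24389/1331 + 545/1296·1 = 1/4 ✓
b·(c∘Ac): (-9317/977184)·65598/9317 + 545/1296·249/545 = 1/8 ✓
b·Ac²: (-9317/977184)·(-2262/4235) + 545/1296·507/2725 = 1/12 ✓
b·A²c: 545/1296·54/545 = 1/24 ✓; 4 stages ⇒ order 4.

4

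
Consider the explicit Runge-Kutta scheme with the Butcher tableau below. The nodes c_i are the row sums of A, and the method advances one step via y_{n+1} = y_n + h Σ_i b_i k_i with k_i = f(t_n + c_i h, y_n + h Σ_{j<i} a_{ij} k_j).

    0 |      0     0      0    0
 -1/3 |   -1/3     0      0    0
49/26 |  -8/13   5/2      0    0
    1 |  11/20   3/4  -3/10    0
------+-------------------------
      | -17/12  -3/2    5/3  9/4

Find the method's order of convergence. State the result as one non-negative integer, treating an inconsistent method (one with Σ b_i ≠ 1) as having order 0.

1

b = (-17/12, -3/2, 5/3, 9/4)
c = (0, -1/3, 49/26, 1)
Ac = (0, 0, -5/6, -53/65)
Σ b_i: (-17/12)·1 + (-3/2)·1 + 5/3·1 + 9/4·1 = 1 ✓
b·c: (-3/2)·(-1/3) + 5/3·49/26 + 9/4·1 = 919/156 ≠ 1/2 ⇒ order 1.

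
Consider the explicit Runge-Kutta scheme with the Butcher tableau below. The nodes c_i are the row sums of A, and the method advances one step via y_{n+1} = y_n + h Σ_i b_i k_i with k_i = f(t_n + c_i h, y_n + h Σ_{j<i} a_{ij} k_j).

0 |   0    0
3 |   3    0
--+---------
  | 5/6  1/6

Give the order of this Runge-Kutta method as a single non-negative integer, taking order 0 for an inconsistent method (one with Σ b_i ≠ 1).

2

b = (5/6, 1/6)
c = (0, 3)
Σ b_i: 5/6·1 + 1/6·1 = 1 ✓
b·c: 1/6·3 = 1/2 ✓; 2 stages ⇒ order 2.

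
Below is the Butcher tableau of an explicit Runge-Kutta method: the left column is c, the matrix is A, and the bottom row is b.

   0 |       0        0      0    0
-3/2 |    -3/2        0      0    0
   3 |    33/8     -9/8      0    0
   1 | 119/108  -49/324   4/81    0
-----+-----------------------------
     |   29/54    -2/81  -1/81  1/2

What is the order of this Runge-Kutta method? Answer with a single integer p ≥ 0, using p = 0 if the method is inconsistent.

4

b = (29/54, -2/81, -1/81, 1/2)
c = (0, -3/2, 3, 1)
Ac = (0, 0, 27/16, 3/8)
Σ b_i: 29/54·1 + (-2/81)·1 + (-1/81)·1 + 1/2·1 = 1 ✓
b·c: (-2/81)·(-3/2) + (-1/81)·3 + 1/2·1 = 1/2 ✓
b·c²: (-2/81)·9/4 + (-1/81)·9 + 1/2·1 = 1/3 ✓
b·Ac: (-1/81)·27/16 + 1/2·3/8 = 1/6 ✓
b·c³: (-2/81)·(-27/8) + (-1/81)·27 + 1/2·1 = 1/4 ✓
b·(c∘Ac): (-1/81)·81/16 + 1/2·3/8 = 1/8 ✓
b·Ac²: (-1/81)·(-81/32) + 1/2·5/48 = 1/12 ✓
b·A²c: 1/2·1/12 = 1/24 ✓; 4 stages ⇒ order 4.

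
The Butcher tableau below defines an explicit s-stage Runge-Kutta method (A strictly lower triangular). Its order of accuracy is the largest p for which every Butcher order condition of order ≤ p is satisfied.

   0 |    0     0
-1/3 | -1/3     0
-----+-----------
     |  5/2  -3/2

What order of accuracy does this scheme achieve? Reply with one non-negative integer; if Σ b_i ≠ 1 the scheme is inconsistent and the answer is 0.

b = (5/2, -3/2)
c = (0, -1/3)
Σ b_i: 5/2·1 + (-3/2)·1 = 1 ✓
b·c: (-3/2)·(-1/3) = 1/2 ✓; 2 stages ⇒ order 2.

2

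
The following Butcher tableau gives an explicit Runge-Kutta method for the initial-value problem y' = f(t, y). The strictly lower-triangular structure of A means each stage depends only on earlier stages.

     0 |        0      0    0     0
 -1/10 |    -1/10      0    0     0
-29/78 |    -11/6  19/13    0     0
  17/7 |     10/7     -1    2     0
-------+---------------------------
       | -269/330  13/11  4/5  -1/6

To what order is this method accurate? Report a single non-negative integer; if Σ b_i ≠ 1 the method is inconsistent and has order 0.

b = (-269/330, 13/11, 4/5, -1/6)
c = (0, -1/10, -29/78, 17/7)
Ac = (0, 0, -19/130, -251/390)
Σ b_i: (-269/330)·1 + 13/11·1 + 4/5·1 + (-1/6)·1 = 1 ✓
b·c: 13/11·(-1/10) + 4/5·(-29/78) + (-1/6)·17/7 = -4106/5005 ≠ 1/2 ⇒ order 1.

1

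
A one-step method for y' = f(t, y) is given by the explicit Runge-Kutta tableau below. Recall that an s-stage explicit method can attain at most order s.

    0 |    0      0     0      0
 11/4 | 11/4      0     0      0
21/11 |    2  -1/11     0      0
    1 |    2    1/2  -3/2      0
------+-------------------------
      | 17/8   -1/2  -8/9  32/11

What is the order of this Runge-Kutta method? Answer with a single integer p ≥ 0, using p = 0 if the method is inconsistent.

b = (17/8, -1/2, -8/9, 32/11)
c = (0, 11/4, 21/11, 1)
Ac = (0, 0, -1/4, -131/88)
Σ b_i: 17/8·1 + (-1/2)·1 + (-8/9)·1 + 32/11·1 = 2887/792 ≠ 1 ⇒ order 0.

0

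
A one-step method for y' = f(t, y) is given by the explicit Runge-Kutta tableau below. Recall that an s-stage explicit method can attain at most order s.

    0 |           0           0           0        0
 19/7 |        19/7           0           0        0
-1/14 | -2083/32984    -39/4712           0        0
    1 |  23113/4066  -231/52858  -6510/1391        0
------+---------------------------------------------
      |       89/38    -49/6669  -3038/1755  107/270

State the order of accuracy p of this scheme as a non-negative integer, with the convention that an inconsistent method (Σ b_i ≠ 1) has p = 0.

4

b = (89/38, -49/6669, -3038/1755, 107/270)
c = (0, 19/7, -1/14, 1)
Ac = (0, 0, -39/1736, 69/214)
Σ b_i: 89/38·1 + (-49/6669)·1 + (-3038/1755)·1 + 107/270·1 = 1 ✓
b·c: (-49/6669)·19/7 + (-3038/1755)·(-1/14) + 107/270·1 = 1/2 ✓
b·c²: (-49/6669)·361/49 + (-3038/1755)·1/196 + 107/270·1 = 1/3 ✓
b·Ac: (-3038/1755)·(-39/1736) + 107/270·69/214 = 1/6 ✓
b·c³: (-49/6669)·6859/343 + (-3038/1755)·(-1/2744) + 107/270·1 = 1/4 ✓
b·(c∘Ac): (-3038/1755)·39/24304 + 107/270·69/214 = 1/8 ✓
b·Ac²: (-3038/1755)·(-741/12152) + 107/270·(-6/107) = 1/12 ✓
b·A²c: 107/270·45/428 = 1/24 ✓; 4 stages ⇒ order 4.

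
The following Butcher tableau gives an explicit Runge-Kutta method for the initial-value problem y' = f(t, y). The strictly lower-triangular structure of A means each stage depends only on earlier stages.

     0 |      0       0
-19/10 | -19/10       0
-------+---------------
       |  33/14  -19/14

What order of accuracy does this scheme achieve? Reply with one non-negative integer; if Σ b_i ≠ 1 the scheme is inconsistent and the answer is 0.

b = (33/14, -19/14)
c = (0, -19/10)
Σ b_i: 33/14·1 + (-19/14)·1 = 1 ✓
b·c: (-19/14)·(-19/10) = 361/140 ≠ 1/2 ⇒ order 1.

1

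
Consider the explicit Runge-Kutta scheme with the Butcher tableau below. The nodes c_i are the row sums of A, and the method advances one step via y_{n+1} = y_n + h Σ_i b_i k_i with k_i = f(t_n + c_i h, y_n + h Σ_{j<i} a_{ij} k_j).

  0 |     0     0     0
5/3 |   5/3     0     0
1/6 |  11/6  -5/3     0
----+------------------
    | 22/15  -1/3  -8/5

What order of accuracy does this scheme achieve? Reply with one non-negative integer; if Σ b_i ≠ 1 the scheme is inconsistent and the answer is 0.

b = (22/15, -1/3, -8/5)
c = (0, 5/3, 1/6)
Ac = (0, 0, -25/9)
Σ b_i: 22/15·1 + (-1/3)·1 + (-8/5)·1 = -7/15 ≠ 1 ⇒ order 0.

0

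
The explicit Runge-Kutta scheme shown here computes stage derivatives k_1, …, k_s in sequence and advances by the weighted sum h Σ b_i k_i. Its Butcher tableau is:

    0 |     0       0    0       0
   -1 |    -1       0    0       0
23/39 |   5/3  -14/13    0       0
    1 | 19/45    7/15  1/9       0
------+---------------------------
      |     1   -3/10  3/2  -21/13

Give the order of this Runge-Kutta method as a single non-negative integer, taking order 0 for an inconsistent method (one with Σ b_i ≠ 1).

0

b = (1, -3/10, 3/2, -21/13)
c = (0, -1, 23/39, 1)
Ac = (0, 0, 14/13, -704/1755)
Σ b_i: 1·1 + (-3/10)·1 + 3/2·1 + (-21/13)·1 = 38/65 ≠ 1 ⇒ order 0.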